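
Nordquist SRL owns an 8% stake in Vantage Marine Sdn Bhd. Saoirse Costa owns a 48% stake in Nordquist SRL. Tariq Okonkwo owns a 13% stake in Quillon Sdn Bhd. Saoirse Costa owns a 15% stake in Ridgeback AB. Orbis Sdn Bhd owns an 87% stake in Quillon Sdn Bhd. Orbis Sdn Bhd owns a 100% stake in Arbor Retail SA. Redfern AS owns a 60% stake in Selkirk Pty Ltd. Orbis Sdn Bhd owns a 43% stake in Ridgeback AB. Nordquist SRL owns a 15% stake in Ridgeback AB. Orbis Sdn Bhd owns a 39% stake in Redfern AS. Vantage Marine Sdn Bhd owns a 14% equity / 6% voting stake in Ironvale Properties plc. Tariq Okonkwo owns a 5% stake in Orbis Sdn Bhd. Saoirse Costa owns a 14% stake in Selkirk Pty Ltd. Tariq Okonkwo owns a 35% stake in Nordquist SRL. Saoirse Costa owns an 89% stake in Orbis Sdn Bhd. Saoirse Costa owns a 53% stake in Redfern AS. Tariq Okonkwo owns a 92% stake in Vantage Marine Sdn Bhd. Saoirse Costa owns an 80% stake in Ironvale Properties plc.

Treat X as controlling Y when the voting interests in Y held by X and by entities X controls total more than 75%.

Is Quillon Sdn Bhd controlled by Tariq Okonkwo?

Tariq holds 92% of Vantage, so Tariq controls Vantage.
In Quillon, Tariq's side holds only 13%, not > 75%.
So Tariq does not control Quillon.

No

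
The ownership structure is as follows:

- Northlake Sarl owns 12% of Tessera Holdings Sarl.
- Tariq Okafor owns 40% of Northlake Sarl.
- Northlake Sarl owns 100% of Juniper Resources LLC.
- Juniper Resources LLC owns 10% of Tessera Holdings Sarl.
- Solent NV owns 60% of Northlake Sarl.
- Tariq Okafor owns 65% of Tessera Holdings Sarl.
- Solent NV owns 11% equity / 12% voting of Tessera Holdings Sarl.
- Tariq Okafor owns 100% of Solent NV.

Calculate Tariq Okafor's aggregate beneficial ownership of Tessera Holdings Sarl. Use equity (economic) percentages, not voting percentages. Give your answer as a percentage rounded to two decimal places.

Tariq reaches Tessera along 6 paths.
Via Northlake → Juniper: 40% × 100% × 10% = 4%.
Via Solent → Northlake → Juniper: 100% × 60% × 100% × 10% = 6%.
Direct stake: 65% = 65%.
Via Northlake: 40% × 12% = 4.8%.
Via Solent → Northlake: 100% × 60% × 12% = 7.2%.
Via Solent: 100% × 11% = 11%.
Total: 4% + 6% + 65% + 4.8% + 7.2% + 11% = 98%.
Rounded: 98.00%.

98.00%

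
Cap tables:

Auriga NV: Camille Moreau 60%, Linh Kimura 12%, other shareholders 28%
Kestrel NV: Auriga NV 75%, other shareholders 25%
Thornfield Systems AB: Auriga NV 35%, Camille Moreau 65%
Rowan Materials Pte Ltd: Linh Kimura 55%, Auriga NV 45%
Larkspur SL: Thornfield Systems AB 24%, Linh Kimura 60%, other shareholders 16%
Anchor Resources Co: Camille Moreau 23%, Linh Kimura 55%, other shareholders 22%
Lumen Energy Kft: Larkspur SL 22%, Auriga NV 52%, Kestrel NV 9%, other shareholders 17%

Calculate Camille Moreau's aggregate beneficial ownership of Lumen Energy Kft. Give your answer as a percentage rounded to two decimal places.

39.79%

Camille reaches Lumen along 4 paths.
Via Auriga → Thornfield → Larkspur: 60% × 35% × 24% × 22% = 1.1088%.
Via Thornfield → Larkspur: 65% × 24% × 22% = 3.432%.
Via Auriga: 60% × 52% = 31.2%.
Via Auriga → Kestrel: 60% × 75% × 9% = 4.05%.
Total: 1.1088% + 3.432% + 31.2% + 4.05% = 39.7908%.
Rounded: 39.79%.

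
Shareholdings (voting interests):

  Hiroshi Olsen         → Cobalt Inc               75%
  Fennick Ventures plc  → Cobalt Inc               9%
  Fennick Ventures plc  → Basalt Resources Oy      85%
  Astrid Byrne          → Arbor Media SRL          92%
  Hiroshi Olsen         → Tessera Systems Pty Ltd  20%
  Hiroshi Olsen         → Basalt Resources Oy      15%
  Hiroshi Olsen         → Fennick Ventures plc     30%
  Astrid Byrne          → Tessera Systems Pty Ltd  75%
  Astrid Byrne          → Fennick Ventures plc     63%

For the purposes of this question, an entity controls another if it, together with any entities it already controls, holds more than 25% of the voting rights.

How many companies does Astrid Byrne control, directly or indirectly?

4

Astrid holds 63% of Fennick, so Astrid controls Fennick.
Astrid holds 92% of Arbor, so Astrid controls Arbor.
Astrid holds 75% of Tessera, so Astrid controls Tessera.
Fennick holds 85% of Basalt, so Astrid controls Basalt.
No other company's threshold is met.
Astrid controls 4 companies.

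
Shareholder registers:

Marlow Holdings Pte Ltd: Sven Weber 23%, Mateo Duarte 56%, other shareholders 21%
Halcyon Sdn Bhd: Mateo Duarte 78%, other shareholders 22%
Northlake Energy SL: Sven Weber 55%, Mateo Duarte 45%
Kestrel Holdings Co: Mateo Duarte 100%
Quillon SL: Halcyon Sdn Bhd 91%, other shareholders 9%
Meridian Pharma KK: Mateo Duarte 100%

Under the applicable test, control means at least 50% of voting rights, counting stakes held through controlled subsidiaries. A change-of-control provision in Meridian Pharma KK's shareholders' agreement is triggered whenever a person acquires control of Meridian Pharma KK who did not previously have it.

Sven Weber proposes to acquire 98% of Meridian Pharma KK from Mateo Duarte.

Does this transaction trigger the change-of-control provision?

The purchase adds only to Sven's holdings (Mateo's stake shrinks), so Sven is the only person who could newly come to control Meridian.
Sven holds 55% of Northlake, so Sven controls Northlake.
Neither Sven nor any entity Sven controls holds any voting interest in Meridian.
So before the transaction, Sven does not control Meridian.
After the purchase, Sven holds 98% of Meridian directly, and Mateo's stake falls to 2%.
Sven holds 98% of Meridian, so Sven controls Meridian.
Sven did not control Meridian before and does after, so the clause is triggered.

Yes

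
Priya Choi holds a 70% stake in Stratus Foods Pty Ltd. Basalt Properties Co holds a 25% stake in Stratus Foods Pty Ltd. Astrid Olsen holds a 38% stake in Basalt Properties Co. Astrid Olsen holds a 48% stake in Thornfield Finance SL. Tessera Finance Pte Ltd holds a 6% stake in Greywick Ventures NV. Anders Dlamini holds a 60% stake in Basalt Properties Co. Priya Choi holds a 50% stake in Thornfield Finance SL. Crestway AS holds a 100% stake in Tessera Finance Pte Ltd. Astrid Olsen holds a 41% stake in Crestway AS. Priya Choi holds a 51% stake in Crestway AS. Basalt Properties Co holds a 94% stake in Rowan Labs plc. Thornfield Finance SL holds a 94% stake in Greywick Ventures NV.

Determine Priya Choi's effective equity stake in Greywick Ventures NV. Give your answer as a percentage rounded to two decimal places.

Priya reaches Greywick along 2 paths.
Via Thornfield: 50% × 94% = 47%.
Via Crestway → Tessera: 51% × 100% × 6% = 3.06%.
Total: 47% + 3.06% = 50.06%.

50.06%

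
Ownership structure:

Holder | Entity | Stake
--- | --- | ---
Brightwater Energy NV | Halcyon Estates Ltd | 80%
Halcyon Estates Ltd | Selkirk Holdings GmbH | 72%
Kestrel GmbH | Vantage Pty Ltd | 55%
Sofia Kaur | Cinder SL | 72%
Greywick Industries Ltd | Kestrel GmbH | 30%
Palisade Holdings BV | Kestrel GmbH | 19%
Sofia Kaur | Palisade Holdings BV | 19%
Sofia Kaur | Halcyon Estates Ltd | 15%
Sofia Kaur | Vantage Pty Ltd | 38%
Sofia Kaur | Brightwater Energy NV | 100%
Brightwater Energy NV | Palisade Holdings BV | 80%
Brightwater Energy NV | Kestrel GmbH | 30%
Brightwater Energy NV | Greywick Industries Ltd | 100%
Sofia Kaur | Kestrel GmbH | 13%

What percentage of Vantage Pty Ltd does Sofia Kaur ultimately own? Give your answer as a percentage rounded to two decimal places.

88.50%

Sofia reaches Vantage along 6 paths.
Via Palisade → Kestrel: 19% × 19% × 55% = 1.9855%.
Via Brightwater → Palisade → Kestrel: 100% × 80% × 19% × 55% = 8.36%.
Via Brightwater → Greywick → Kestrel: 100% × 100% × 30% × 55% = 16.5%.
Via Brightwater → Kestrel: 100% × 30% × 55% = 16.5%.
Via Kestrel: 13% × 55% = 7.15%.
Direct stake: 38% = 38%.
Total: 1.9855% + 8.36% + 16.5% + 16.5% + 7.15% + 38% = 88.4955%.
Rounded: 88.50%.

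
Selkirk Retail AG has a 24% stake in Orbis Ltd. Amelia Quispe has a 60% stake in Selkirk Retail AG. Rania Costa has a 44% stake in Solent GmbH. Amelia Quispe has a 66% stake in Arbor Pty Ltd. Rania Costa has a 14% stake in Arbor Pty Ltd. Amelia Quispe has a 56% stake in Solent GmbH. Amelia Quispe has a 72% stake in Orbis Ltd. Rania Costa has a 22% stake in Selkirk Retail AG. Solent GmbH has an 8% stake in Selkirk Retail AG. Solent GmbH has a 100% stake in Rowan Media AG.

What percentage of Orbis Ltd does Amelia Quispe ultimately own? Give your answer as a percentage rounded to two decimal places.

Amelia reaches Orbis along 3 paths.
Via Selkirk: 60% × 24% = 14.4%.
Via Solent → Selkirk: 56% × 8% × 24% = 1.0752%.
Direct stake: 72% = 72%.
Total: 14.4% + 1.0752% + 72% = 87.4752%.
Rounded: 87.48%.

87.48%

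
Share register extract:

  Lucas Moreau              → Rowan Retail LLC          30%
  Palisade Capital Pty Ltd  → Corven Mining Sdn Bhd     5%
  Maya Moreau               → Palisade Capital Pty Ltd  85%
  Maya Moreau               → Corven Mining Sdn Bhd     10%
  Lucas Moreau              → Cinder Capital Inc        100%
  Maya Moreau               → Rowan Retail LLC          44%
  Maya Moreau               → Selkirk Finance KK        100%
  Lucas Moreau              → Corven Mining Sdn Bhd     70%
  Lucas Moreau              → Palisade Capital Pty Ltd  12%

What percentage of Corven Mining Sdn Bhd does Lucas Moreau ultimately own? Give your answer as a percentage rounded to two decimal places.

70.60%

Lucas reaches Corven along 2 paths.
Via Palisade: 12% × 5% = 0.6%.
Direct stake: 70% = 70%.
Total: 0.6% + 70% = 70.6%.
Rounded: 70.60%.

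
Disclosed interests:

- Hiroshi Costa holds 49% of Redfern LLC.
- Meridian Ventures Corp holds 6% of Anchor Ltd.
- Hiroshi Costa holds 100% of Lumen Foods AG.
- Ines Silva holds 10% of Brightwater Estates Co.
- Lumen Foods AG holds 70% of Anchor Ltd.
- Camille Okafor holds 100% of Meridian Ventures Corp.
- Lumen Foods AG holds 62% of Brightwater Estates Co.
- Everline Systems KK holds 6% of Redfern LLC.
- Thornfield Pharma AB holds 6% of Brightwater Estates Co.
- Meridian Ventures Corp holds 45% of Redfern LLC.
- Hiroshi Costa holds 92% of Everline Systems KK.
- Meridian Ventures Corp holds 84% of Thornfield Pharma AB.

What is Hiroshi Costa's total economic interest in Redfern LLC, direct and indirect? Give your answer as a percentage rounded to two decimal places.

Hiroshi reaches Redfern along 2 paths.
Direct stake: 49% = 49%.
Via Everline: 92% × 6% = 5.52%.
Total: 49% + 5.52% = 54.52%.

54.52%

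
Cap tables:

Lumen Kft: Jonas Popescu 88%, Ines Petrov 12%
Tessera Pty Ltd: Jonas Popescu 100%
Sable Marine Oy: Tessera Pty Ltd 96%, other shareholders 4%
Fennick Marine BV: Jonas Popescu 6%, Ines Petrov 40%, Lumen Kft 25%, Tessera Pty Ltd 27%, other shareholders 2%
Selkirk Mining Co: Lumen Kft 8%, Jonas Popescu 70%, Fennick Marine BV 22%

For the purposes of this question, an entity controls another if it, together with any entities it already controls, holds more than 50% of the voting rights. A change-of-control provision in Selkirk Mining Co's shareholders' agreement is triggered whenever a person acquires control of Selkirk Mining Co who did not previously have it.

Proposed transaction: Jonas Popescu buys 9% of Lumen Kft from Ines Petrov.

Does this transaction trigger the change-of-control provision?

No

The purchase adds only to Jonas's holdings (Ines's stake shrinks), so Jonas is the only person who could newly come to control Selkirk.
Jonas holds 100% of Tessera, so Jonas controls Tessera.
Jonas holds 88% of Lumen, so Jonas controls Lumen.
Jonas and Lumen and Tessera together hold 6% + 25% + 27% = 58% of Fennick, so Jonas controls Fennick.
Lumen and Jonas and Fennick together hold 8% + 70% + 22% = 100% of Selkirk, so Jonas controls Selkirk.
So Jonas already controls Selkirk before the transaction.
After the purchase, Jonas's direct stake in Lumen rises to 88% + 9% = 97%, and Ines's stake falls to 3%.
Jonas controlled Selkirk already, so this is not a new person acquiring control; every other person's position is unchanged or reduced.
No new person acquires control, so the clause is not triggered.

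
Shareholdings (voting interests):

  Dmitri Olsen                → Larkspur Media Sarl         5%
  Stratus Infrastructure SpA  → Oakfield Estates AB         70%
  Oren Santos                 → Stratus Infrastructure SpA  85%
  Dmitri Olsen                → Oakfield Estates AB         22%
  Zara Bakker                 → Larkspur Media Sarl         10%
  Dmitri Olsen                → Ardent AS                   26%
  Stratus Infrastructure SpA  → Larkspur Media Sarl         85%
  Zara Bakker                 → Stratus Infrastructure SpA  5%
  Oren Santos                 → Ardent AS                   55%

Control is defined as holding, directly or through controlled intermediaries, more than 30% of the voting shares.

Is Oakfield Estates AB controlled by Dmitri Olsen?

No

Dmitri's largest direct stake is 26% in Ardent, which does not meet the threshold, so Dmitri controls no company.
In Oakfield, Dmitri's side holds only 22%, not > 30%.
So Dmitri does not control Oakfield.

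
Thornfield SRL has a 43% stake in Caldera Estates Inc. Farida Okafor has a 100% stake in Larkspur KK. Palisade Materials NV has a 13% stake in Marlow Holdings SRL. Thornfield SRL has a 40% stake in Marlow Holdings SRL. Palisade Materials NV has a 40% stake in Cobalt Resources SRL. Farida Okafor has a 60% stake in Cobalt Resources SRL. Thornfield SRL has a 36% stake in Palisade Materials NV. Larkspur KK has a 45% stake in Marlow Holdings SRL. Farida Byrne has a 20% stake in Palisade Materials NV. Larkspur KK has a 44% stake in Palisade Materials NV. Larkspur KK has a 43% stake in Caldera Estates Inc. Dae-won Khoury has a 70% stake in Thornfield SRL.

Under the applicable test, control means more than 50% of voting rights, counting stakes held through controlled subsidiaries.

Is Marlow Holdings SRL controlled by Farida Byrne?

Farida Byrne's largest direct stake is 20% in Palisade, which does not meet the threshold, so Farida Byrne controls no company.
Neither Farida Byrne nor any entity Farida Byrne controls holds any voting interest in Marlow.
So Farida Byrne does not control Marlow.

No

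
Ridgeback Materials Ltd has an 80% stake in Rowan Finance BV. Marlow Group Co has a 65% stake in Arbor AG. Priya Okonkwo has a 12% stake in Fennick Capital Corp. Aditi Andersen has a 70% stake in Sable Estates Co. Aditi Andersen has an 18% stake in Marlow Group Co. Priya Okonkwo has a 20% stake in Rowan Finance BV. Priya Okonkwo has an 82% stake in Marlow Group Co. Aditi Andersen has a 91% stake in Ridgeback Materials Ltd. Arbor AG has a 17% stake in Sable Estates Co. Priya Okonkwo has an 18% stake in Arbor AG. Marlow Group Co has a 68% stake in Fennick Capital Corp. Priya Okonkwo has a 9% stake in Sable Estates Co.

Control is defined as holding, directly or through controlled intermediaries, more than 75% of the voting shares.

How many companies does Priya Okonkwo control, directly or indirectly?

Priya holds 82% of Marlow, so Priya controls Marlow.
Marlow and Priya together hold 68% + 12% = 80% of Fennick, so Priya controls Fennick.
Marlow and Priya together hold 65% + 18% = 83% of Arbor, so Priya controls Arbor.
No other company's threshold is met.
Priya controls 3 companies.

3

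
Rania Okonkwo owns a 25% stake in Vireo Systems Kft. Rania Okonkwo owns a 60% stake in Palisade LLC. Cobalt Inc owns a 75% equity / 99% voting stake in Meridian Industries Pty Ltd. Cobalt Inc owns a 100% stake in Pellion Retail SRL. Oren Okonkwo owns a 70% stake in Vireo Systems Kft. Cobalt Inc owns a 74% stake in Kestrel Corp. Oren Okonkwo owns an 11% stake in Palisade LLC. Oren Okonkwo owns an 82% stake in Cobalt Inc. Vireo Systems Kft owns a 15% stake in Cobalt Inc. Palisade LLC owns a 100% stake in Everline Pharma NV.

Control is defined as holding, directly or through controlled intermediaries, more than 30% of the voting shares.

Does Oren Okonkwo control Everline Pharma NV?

No

Oren holds 70% of Vireo, so Oren controls Vireo.
Vireo and Oren together hold 15% + 82% = 97% of Cobalt, so Oren controls Cobalt.
Cobalt holds 99% of Meridian, so Oren controls Meridian.
Cobalt holds 100% of Pellion, so Oren controls Pellion.
Cobalt holds 74% of Kestrel, so Oren controls Kestrel.
Neither Oren nor any entity Oren controls holds any voting interest in Everline.
So Oren does not control Everline.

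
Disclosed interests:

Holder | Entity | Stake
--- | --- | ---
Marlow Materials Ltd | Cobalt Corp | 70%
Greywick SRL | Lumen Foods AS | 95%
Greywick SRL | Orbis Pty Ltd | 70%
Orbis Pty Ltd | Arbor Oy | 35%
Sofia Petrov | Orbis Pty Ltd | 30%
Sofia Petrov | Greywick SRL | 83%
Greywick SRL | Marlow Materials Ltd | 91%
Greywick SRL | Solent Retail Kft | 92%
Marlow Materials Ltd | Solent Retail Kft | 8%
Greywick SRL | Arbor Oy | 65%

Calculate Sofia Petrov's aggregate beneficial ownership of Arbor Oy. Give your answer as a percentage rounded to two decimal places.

Sofia reaches Arbor along 3 paths.
Via Greywick: 83% × 65% = 53.95%.
Via Orbis: 30% × 35% = 10.5%.
Via Greywick → Orbis: 83% × 70% × 35% = 20.335%.
Total: 53.95% + 10.5% + 20.335% = 84.785%.
Rounded: 84.79%.

84.79%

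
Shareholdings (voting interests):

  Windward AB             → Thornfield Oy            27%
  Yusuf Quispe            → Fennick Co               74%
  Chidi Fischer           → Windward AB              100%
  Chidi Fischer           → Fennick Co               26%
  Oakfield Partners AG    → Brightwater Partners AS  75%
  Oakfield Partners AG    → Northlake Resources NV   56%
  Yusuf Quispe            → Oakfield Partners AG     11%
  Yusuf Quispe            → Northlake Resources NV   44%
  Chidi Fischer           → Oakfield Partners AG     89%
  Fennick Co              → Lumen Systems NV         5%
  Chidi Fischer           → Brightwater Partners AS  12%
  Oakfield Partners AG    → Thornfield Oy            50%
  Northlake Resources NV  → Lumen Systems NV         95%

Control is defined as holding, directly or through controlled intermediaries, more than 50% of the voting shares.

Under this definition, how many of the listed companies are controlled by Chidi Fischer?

Chidi holds 89% of Oakfield, so Chidi controls Oakfield.
Chidi holds 100% of Windward, so Chidi controls Windward.
Oakfield holds 56% of Northlake, so Chidi controls Northlake.
Oakfield and Windward together hold 50% + 27% = 77% of Thornfield, so Chidi controls Thornfield.
Oakfield and Chidi together hold 75% + 12% = 87% of Brightwater, so Chidi controls Brightwater.
Northlake holds 95% of Lumen, so Chidi controls Lumen.
No other company's threshold is met.
Chidi controls 6 companies.

6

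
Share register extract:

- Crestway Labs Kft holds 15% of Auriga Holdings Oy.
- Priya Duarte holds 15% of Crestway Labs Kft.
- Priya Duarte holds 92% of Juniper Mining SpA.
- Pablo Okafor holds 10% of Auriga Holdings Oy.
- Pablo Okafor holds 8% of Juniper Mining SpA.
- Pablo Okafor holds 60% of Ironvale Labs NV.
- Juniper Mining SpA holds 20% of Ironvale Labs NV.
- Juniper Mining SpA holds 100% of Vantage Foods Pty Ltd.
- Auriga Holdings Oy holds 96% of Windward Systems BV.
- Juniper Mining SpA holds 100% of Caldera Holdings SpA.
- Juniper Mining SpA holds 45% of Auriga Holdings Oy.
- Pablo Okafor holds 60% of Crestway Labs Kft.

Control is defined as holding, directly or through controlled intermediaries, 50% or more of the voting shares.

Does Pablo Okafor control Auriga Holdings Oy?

No

Pablo holds 60% of Crestway, so Pablo controls Crestway.
Pablo holds 60% of Ironvale, so Pablo controls Ironvale.
In Auriga, Pablo's side holds only 10% + 15% = 25%, not ≥ 50%.
So Pablo does not control Auriga.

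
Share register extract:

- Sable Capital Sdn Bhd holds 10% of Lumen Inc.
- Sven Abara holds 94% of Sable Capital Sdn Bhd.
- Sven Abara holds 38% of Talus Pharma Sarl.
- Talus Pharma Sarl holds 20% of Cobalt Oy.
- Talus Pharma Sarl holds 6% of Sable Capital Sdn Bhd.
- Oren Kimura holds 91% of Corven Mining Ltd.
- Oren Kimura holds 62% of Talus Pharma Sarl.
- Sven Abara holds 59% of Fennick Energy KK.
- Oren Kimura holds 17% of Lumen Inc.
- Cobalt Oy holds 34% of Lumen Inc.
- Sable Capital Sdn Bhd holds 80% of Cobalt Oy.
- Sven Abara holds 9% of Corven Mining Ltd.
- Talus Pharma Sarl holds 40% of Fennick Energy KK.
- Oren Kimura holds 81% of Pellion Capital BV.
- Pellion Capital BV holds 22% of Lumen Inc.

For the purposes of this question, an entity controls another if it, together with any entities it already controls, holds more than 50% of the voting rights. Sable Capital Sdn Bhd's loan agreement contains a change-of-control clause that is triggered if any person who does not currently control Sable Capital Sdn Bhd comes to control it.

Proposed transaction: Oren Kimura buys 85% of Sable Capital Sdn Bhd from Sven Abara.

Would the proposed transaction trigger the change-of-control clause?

The purchase adds only to Oren's holdings (Sven's stake shrinks), so Oren is the only person who could newly come to control Sable.
Oren holds 62% of Talus, so Oren controls Talus.
Oren holds 81% of Pellion, so Oren controls Pellion.
Oren holds 91% of Corven, so Oren controls Corven.
In Sable, Oren's side holds only 6%, not > 50%.
So before the transaction, Oren does not control Sable.
After the purchase, Oren holds 85% of Sable directly, and Sven's stake falls to 9%.
Talus and Oren together hold 6% + 85% = 91% of Sable, so Oren controls Sable.
Oren did not control Sable before and does after, so the clause is triggered.

Yes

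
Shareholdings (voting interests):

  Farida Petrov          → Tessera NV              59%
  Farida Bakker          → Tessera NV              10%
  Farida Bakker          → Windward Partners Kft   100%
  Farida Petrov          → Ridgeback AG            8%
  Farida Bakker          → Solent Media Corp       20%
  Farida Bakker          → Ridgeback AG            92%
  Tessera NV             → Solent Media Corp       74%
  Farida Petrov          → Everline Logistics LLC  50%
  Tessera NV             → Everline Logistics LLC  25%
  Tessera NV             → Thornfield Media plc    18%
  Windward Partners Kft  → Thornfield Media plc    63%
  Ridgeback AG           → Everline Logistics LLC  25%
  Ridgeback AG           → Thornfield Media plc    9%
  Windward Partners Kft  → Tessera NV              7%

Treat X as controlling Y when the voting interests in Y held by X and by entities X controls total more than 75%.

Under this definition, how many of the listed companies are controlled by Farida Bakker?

Farida Bakker holds 100% of Windward, so Farida Bakker controls Windward.
Farida Bakker holds 92% of Ridgeback, so Farida Bakker controls Ridgeback.
No other company's threshold is met.
Farida Bakker controls 2 companies.

2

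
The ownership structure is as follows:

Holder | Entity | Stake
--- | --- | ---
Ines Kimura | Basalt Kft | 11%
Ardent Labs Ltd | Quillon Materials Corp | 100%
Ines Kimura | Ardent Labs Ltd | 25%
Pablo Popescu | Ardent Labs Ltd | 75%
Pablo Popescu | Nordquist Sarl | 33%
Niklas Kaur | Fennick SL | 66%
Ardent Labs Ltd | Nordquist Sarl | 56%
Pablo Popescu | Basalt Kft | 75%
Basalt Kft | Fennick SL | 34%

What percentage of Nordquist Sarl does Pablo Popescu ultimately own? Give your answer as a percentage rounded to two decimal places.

Pablo reaches Nordquist along 2 paths.
Via Ardent: 75% × 56% = 42%.
Direct stake: 33% = 33%.
Total: 42% + 33% = 75%.
Rounded: 75.00%.

75.00%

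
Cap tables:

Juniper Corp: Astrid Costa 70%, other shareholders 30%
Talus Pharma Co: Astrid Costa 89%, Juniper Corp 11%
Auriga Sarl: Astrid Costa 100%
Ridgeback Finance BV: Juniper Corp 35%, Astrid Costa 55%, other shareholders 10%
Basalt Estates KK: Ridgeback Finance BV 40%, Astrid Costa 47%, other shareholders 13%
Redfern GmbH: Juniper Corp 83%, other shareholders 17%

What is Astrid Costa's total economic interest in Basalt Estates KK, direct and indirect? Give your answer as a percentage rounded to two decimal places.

Astrid reaches Basalt along 3 paths.
Via Juniper → Ridgeback: 70% × 35% × 40% = 9.8%.
Via Ridgeback: 55% × 40% = 22%.
Direct stake: 47% = 47%.
Total: 9.8% + 22% + 47% = 78.8%.
Rounded: 78.80%.

78.80%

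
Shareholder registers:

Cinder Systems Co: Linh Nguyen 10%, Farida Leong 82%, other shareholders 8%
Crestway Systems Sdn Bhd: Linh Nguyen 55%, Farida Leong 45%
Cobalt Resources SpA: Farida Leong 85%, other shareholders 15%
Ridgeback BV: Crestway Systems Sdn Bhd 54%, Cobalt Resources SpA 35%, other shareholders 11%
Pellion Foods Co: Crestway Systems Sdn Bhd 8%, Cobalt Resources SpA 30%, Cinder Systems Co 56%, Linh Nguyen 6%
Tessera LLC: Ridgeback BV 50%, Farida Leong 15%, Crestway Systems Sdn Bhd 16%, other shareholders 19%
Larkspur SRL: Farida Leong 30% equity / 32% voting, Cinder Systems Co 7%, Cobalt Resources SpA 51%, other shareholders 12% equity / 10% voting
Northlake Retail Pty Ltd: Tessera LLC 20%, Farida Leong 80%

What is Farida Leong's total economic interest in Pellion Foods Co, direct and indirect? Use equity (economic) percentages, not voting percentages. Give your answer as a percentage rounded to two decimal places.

Farida reaches Pellion along 3 paths.
Via Crestway: 45% × 8% = 3.6%.
Via Cobalt: 85% × 30% = 25.5%.
Via Cinder: 82% × 56% = 45.92%.
Total: 3.6% + 25.5% + 45.92% = 75.02%.

75.02%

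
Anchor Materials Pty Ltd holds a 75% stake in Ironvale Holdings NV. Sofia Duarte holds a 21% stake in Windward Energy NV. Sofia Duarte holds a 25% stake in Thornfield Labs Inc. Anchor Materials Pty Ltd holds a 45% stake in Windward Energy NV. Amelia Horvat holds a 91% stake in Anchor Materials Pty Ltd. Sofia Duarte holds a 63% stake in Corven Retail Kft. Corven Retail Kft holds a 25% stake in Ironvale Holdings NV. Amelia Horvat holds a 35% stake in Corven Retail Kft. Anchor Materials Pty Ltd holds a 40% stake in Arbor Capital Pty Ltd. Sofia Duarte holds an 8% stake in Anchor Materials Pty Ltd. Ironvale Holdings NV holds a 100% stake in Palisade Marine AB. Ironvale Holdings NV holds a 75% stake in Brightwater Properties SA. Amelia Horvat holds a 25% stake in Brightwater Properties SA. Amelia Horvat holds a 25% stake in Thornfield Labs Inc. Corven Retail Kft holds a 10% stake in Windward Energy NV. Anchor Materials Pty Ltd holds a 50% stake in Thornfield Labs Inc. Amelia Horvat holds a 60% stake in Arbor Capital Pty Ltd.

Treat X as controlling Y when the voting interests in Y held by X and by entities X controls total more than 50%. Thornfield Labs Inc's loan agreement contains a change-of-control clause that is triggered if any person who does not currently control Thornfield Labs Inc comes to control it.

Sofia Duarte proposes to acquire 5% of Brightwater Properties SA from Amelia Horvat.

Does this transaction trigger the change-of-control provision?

The purchase adds only to Sofia's holdings (Amelia's stake shrinks), so Sofia is the only person who could newly come to control Thornfield.
Sofia holds 63% of Corven, so Sofia controls Corven.
In Thornfield, Sofia's side holds only 25%, not > 50%.
So before the transaction, Sofia does not control Thornfield.
After the purchase, Sofia holds 5% of Brightwater directly, and Amelia's stake falls to 20%.
Sofia's side now holds 5% of Brightwater, not > 50%, so Sofia still does not control Brightwater.
After the transaction, Sofia's side holds 25% of Thornfield, not > 50%, so Sofia still does not control Thornfield.
No new person acquires control, so the clause is not triggered.

No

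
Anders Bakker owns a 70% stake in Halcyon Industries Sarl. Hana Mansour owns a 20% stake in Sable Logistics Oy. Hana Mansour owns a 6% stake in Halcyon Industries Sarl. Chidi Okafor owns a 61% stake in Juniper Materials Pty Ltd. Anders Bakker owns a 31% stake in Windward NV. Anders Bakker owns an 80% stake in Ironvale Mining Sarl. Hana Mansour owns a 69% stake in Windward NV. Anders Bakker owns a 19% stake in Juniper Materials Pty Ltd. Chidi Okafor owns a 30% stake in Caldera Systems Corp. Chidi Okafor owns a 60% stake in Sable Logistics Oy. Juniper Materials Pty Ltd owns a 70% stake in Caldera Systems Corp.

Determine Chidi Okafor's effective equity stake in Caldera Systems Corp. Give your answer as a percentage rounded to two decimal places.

72.70%

Chidi reaches Caldera along 2 paths.
Direct stake: 30% = 30%.
Via Juniper: 61% × 70% = 42.7%.
Total: 30% + 42.7% = 72.7%.
Rounded: 72.70%.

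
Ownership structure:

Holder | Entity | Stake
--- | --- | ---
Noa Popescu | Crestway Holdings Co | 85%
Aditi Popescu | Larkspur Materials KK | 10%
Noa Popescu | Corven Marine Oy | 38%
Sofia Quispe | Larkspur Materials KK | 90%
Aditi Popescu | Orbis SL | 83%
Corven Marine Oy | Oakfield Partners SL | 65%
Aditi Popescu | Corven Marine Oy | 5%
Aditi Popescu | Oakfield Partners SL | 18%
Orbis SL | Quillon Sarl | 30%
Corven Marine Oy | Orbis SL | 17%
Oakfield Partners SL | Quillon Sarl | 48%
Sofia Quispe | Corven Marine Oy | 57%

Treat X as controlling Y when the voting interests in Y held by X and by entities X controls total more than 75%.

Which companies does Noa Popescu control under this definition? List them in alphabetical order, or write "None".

Crestway Holdings Co

Noa holds 85% of Crestway, so Noa controls Crestway.
No other company's threshold is met.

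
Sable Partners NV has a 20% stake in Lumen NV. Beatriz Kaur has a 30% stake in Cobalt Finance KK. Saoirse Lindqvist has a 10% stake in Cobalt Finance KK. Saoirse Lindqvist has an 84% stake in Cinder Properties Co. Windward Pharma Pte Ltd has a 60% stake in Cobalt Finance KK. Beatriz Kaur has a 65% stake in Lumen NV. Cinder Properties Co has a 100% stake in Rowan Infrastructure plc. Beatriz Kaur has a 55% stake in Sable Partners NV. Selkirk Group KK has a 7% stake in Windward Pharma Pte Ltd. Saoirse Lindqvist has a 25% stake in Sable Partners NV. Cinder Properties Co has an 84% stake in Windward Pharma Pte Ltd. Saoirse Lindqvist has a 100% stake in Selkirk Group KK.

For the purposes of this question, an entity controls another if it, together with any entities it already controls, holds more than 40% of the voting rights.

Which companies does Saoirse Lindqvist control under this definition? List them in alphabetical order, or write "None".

Saoirse holds 84% of Cinder, so Saoirse controls Cinder.
Saoirse holds 100% of Selkirk, so Saoirse controls Selkirk.
Cinder and Selkirk together hold 84% + 7% = 91% of Windward, so Saoirse controls Windward.
Cinder holds 100% of Rowan, so Saoirse controls Rowan.
Saoirse and Windward together hold 10% + 60% = 70% of Cobalt, so Saoirse controls Cobalt.
No other company's threshold is met.

Cinder Properties Co, Cobalt Finance KK, Rowan Infrastructure plc, Selkirk Group KK, Windward Pharma Pte Ltd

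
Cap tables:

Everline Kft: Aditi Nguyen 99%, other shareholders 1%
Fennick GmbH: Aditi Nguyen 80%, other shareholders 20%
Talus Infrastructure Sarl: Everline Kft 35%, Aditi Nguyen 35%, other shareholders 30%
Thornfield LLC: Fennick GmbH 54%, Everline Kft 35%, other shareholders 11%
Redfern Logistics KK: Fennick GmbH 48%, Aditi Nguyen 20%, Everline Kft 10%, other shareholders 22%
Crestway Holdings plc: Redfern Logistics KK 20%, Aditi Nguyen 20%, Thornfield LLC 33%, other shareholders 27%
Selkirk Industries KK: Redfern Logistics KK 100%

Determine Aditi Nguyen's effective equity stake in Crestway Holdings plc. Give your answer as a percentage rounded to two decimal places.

59.35%

Aditi reaches Crestway along 6 paths.
Via Fennick → Redfern: 80% × 48% × 20% = 7.68%.
Via Redfern: 20% × 20% = 4%.
Via Everline → Redfern: 99% × 10% × 20% = 1.98%.
Direct stake: 20% = 20%.
Via Fennick → Thornfield: 80% × 54% × 33% = 14.256%.
Via Everline → Thornfield: 99% × 35% × 33% = 11.4345%.
Total: 7.68% + 4% + 1.98% + 20% + 14.256% + 11.4345% = 59.3505%.
Rounded: 59.35%.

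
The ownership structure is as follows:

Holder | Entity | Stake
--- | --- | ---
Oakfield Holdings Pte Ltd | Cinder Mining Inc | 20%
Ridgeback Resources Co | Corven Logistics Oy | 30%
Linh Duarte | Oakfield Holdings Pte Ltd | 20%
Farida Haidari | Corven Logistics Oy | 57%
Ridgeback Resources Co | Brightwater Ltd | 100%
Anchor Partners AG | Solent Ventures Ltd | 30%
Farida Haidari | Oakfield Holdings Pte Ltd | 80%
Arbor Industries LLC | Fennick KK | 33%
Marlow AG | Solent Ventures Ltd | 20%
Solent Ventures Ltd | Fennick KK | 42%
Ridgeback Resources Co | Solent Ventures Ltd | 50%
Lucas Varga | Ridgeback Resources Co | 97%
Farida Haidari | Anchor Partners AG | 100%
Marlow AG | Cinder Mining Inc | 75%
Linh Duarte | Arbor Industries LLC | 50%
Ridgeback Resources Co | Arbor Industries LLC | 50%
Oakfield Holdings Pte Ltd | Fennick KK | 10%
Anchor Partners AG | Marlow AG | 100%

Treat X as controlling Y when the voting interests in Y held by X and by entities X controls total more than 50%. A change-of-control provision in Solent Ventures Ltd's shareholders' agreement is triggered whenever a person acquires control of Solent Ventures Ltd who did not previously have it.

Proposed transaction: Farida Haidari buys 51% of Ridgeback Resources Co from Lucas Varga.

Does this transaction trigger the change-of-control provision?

Yes

The purchase adds only to Farida's holdings (Lucas's stake shrinks), so Farida is the only person who could newly come to control Solent.
Farida holds 100% of Anchor, so Farida controls Anchor.
Anchor holds 100% of Marlow, so Farida controls Marlow.
Farida holds 80% of Oakfield, so Farida controls Oakfield.
Oakfield and Marlow together hold 20% + 75% = 95% of Cinder, so Farida controls Cinder.
Farida holds 57% of Corven, so Farida controls Corven.
In Solent, Farida's side holds only 30% + 20% = 50%, not > 50%.
So before the transaction, Farida does not control Solent.
After the purchase, Farida holds 51% of Ridgeback directly, and Lucas's stake falls to 46%.
Farida holds 51% of Ridgeback, so Farida controls Ridgeback.
Ridgeback and Anchor and Marlow together hold 50% + 30% + 20% = 100% of Solent, so Farida controls Solent.
Farida did not control Solent before and does after, so the clause is triggered.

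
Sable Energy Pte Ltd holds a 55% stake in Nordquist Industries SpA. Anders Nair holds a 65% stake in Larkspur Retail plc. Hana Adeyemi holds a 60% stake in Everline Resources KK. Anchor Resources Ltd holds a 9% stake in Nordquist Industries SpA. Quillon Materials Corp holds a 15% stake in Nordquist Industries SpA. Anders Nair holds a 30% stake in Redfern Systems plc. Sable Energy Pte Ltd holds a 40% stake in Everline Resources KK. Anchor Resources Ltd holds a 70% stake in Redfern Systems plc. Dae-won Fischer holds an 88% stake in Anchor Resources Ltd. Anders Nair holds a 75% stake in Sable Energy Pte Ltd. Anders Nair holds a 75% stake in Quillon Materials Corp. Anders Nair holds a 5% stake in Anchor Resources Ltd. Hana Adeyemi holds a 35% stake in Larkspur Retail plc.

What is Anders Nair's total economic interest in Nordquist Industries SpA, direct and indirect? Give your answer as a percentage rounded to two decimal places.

52.95%

Anders reaches Nordquist along 3 paths.
Via Sable: 75% × 55% = 41.25%.
Via Quillon: 75% × 15% = 11.25%.
Via Anchor: 5% × 9% = 0.45%.
Total: 41.25% + 11.25% + 0.45% = 52.95%.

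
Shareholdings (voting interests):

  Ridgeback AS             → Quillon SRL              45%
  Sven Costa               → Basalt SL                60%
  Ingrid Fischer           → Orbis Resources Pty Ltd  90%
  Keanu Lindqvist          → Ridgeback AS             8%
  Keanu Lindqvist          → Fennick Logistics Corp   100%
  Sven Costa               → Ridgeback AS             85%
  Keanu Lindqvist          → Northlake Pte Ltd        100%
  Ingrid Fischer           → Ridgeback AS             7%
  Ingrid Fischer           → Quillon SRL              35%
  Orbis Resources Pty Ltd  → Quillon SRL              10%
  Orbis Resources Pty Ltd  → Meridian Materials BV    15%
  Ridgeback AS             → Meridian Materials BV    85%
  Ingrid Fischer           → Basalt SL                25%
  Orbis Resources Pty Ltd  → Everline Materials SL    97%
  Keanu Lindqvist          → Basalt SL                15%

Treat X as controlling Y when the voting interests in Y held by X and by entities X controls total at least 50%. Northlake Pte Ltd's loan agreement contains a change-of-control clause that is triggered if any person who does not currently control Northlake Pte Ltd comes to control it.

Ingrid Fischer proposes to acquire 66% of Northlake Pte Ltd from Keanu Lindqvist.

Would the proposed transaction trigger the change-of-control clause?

Yes

The purchase adds only to Ingrid's holdings (Keanu's stake shrinks), so Ingrid is the only person who could newly come to control Northlake.
Ingrid holds 90% of Orbis, so Ingrid controls Orbis.
Orbis holds 97% of Everline, so Ingrid controls Everline.
Neither Ingrid nor any entity Ingrid controls holds any voting interest in Northlake.
So before the transaction, Ingrid does not control Northlake.
After the purchase, Ingrid holds 66% of Northlake directly, and Keanu's stake falls to 34%.
Ingrid holds 66% of Northlake, so Ingrid controls Northlake.
Ingrid did not control Northlake before and does after, so the clause is triggered.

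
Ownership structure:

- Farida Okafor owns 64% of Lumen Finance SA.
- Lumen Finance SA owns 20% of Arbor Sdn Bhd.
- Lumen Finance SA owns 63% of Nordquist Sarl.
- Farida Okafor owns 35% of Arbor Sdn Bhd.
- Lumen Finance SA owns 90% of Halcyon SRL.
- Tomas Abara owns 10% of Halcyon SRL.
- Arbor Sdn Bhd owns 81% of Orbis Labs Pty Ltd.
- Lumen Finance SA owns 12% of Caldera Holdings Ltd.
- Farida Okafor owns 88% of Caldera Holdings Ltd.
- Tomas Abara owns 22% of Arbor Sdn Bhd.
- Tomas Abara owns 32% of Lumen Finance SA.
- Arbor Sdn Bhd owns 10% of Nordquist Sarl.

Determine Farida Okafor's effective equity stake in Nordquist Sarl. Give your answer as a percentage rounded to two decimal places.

45.10%

Farida reaches Nordquist along 3 paths.
Via Lumen → Arbor: 64% × 20% × 10% = 1.28%.
Via Arbor: 35% × 10% = 3.5%.
Via Lumen: 64% × 63% = 40.32%.
Total: 1.28% + 3.5% + 40.32% = 45.1%.
Rounded: 45.10%.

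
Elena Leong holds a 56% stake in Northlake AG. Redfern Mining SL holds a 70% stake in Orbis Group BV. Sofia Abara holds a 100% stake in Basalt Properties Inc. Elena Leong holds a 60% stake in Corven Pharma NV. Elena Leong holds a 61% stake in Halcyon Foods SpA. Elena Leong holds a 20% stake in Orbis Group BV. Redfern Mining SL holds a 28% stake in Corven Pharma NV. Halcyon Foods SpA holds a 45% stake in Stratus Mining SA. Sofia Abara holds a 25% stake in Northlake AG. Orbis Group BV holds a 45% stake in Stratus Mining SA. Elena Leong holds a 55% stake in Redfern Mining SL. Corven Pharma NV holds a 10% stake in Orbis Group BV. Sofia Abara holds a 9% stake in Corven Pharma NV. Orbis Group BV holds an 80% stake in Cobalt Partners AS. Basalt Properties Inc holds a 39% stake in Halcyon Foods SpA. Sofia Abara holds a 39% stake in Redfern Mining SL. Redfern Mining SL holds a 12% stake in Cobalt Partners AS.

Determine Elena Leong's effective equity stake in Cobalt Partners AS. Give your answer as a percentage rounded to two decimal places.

Elena reaches Cobalt along 5 paths.
Via Redfern → Corven → Orbis: 55% × 28% × 10% × 80% = 1.232%.
Via Corven → Orbis: 60% × 10% × 80% = 4.8%.
Via Redfern → Orbis: 55% × 70% × 80% = 30.8%.
Via Orbis: 20% × 80% = 16%.
Via Redfern: 55% × 12% = 6.6%.
Total: 1.232% + 4.8% + 30.8% + 16% + 6.6% = 59.432%.
Rounded: 59.43%.

59.43%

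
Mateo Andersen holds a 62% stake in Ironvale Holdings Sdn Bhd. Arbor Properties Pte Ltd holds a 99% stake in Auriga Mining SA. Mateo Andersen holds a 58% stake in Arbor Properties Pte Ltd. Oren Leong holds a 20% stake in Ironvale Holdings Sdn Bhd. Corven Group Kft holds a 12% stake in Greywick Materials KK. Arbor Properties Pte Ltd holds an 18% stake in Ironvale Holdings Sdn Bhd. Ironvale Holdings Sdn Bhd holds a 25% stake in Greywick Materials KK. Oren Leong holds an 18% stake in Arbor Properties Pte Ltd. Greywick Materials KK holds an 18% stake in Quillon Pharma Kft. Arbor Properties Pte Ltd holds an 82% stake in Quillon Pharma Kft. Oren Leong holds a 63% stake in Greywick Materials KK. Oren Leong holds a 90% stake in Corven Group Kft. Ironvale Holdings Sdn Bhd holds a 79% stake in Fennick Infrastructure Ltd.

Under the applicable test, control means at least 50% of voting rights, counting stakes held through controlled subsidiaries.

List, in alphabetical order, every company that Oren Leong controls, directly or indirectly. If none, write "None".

Corven Group Kft, Greywick Materials KK

Oren holds 90% of Corven, so Oren controls Corven.
Oren and Corven together hold 63% + 12% = 75% of Greywick, so Oren controls Greywick.
No other company's threshold is met.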